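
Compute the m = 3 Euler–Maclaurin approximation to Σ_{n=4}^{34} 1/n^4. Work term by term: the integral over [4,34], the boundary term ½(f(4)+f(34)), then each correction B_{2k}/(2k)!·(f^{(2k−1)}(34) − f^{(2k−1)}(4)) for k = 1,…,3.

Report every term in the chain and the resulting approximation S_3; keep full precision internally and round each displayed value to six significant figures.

S_3 ≈ 0.00746954

Integral: ∫_4^34 1/x^4 dx = 0.00519985.
Endpoint term: (f(4) + f(34))/2 = (0.00390625 + 7.48315e-07)/2 = 0.00195350.
Integral + boundary = 0.00715335.
k=1: B_{2}/(2)! × [f^{(1)}(34) − f^{(1)}(4)] = 1/12 × (-8.80370e-08 − (-0.00390625)) = 0.000325513.
Running total after k=1: 0.00747887.
k=2: B_{4}/(4)! × [f^{(3)}(34) − f^{(3)}(4)] = −1/720 × (-2.28470e-09 − (-0.00732422)) = -1.01725e-05.
Running total after k=2: 0.00746869.
k=3: B_{6}/(6)! × [f^{(5)}(34) − f^{(5)}(4)] = 1/30240 × (-1.10677e-10 − (-0.0256348)) = 8.47710e-07.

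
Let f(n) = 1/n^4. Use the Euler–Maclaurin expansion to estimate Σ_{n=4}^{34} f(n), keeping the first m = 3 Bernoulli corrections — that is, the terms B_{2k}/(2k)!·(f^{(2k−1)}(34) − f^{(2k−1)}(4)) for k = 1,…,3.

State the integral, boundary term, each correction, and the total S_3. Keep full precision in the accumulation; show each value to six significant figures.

∫_4^34 1/x^4 dx evaluates to 0.00519985.
Endpoint term: (f(4) + f(34))/2 = (0.00390625 + 7.48315e-07)/2 = 0.00195350.
So far: 0.00715335.
k=1: B_{2}/(2)! × [f^{(1)}(34) − f^{(1)}(4)] = 1/12 × (-8.80370e-08 − (-0.00390625)) = 0.000325513.
Partial sum through k=1: 0.00747887.
k=2: B_{4}/(4)! × [f^{(3)}(34) − f^{(3)}(4)] = −1/720 × (-2.28470e-09 − (-0.00732422)) = -1.01725e-05.
Partial sum through k=2: 0.00746869.
k=3: B_{6}/(6)! × [f^{(5)}(34) − f^{(5)}(4)] = 1/30240 × (-1.10677e-10 − (-0.0256348)) = 8.47710e-07.

S_3 ≈ 0.00746954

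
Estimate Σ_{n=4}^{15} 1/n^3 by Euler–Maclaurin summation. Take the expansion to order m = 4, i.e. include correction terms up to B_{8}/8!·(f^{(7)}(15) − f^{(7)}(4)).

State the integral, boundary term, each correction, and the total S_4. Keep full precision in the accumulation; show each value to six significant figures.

S_4 ≈ 0.0379408

∫_4^15 1/x^3 dx evaluates to 0.0290278.
½[f(4) + f(15)] = ½[0.0156250 + 0.000296296] = 0.00796065.
Integral + boundary = 0.0369884.
k=1: B_{2}/(2)! × [f^{(1)}(15) − f^{(1)}(4)] = 1/12 × (-5.92593e-05 − (-0.0117188)) = 0.000971624.
Running total after k=1: 0.0379601.
k=2: B_{4}/(4)! × [f^{(3)}(15) − f^{(3)}(4)] = −1/720 × (-5.26749e-06 − (-0.0146484)) = -2.03377e-05.
Running total after k=2: 0.0379397.
k=3: B_{6}/(6)! × [f^{(5)}(15) − f^{(5)}(4)] = 1/30240 × (-9.83265e-07 − (-0.0384521)) = 1.27153e-06.
Running total after k=3: 0.0379410.
k=4: B_{8}/(8)! × [f^{(7)}(15) − f^{(7)}(4)] = −1/1209600 × (-3.14645e-07 − (-0.173035)) = -1.43051e-07.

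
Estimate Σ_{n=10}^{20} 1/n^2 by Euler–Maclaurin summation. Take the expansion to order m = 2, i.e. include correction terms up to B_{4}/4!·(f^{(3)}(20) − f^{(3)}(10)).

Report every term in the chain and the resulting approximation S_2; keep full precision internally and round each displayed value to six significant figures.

The integral term ∫_10^20 1/x^2 dx = 0.0500000.
Endpoint term: (f(10) + f(20))/2 = (0.0100000 + 0.00250000)/2 = 0.00625000.
Running total after boundary: 0.0562500.
Correction k=1: B_{2}/2! · (f^{(1)}(20) − f^{(1)}(10)) = 1/12 · (-0.000250000 − (-0.00200000)) = 0.000145833.
After k=1: 0.0563958.
Correction k=2: B_{4}/4! · (f^{(3)}(20) − f^{(3)}(10)) = −1/720 · (-7.50000e-06 − (-0.000240000)) = -3.22917e-07.

S_2 ≈ 0.0563955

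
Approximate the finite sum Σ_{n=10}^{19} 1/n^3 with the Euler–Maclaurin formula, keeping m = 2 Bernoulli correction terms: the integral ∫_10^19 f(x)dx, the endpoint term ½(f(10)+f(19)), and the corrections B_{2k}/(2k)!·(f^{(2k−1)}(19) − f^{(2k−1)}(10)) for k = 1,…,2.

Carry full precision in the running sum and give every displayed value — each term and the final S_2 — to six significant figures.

S_2 ≈ 0.00421086

The integral term ∫_10^19 1/x^3 dx = 0.00361496.
Boundary: ½(f(10) + f(19)) = ½(0.00100000 + 0.000145794) = 0.000572897.
Running total after boundary: 0.00418786.
Order-1 term: 1/12 · (-2.30201e-05 − (-0.000300000)) = 2.30817e-05.
Running total after k=1: 0.00421094.
Order-2 term: −1/720 · (-1.27535e-06 − (-6.00000e-05)) = -8.15620e-08.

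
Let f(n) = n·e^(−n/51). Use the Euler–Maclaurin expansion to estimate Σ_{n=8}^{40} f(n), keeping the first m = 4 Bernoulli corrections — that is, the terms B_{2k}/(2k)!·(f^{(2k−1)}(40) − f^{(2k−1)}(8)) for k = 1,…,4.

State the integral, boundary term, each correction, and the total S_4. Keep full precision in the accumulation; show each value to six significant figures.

S_4 ≈ 466.349

The integral term ∫_8^40 x·e^(−x/51) dx = 453.853.
Endpoint term: (f(8) + f(40))/2 = (6.83857 + 18.2573)/2 = 12.5479.
Integral + boundary = 466.401.
k=1: B_{2}/(2)! × [f^{(1)}(40) − f^{(1)}(8)] = 1/12 × (0.0984463 − 0.720732) = -0.0518571.
Partial sum through k=1: 466.349.
k=2: B_{4}/(4)! × [f^{(3)}(40) − f^{(3)}(8)] = −1/720 × (0.000388817 − 0.000934400) = 7.57755e-07.
Partial sum through k=2: 466.349.
k=3: B_{6}/(6)! × [f^{(5)}(40) − f^{(5)}(8)] = 1/30240 × (2.84423e-07 − 6.11958e-07) = -1.08312e-11.
Partial sum through k=3: 466.349.
k=4: B_{8}/(8)! × [f^{(7)}(40) − f^{(7)}(8)] = −1/1209600 × (1.61230e-10 − 3.32437e-10) = 1.41541e-16.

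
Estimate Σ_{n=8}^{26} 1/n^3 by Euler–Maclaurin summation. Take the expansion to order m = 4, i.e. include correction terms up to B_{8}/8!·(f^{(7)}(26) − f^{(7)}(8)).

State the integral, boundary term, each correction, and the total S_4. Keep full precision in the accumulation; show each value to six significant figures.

The integral term ∫_8^26 1/x^3 dx = 0.00707286.
½[f(8) + f(26)] = ½[0.00195312 + 5.68958e-05] = 0.00100501.
So far: 0.00807787.
k=1: B_{2}/(2)! × [f^{(1)}(26) − f^{(1)}(8)] = 1/12 × (-6.56490e-06 − (-0.000732422)) = 6.04881e-05.
Partial sum through k=1: 0.00813835.
k=2: B_{4}/(4)! × [f^{(3)}(26) − f^{(3)}(8)] = −1/720 × (-1.94228e-07 − (-0.000228882)) = -3.17622e-07.
Partial sum through k=2: 0.00813804.
k=3: B_{6}/(6)! × [f^{(5)}(26) − f^{(5)}(8)] = 1/30240 × (-1.20674e-08 − (-0.000150204)) = 4.96665e-09.
Partial sum through k=3: 0.00813804.
k=4: B_{8}/(8)! × [f^{(7)}(26) − f^{(7)}(8)] = −1/1209600 × (-1.28529e-09 − (-0.000168979)) = -1.39697e-10.

S_4 ≈ 0.00813804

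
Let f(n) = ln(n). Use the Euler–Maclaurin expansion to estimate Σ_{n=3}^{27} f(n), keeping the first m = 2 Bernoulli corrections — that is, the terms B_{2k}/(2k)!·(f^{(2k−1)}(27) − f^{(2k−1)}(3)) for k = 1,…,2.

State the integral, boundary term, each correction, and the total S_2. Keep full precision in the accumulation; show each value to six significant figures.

S_2 ≈ 63.8644

The integral term ∫_3^27 ln(x) dx = 61.6918.
½[f(3) + f(27)] = ½[1.09861 + 3.29584] = 2.19722.
Running total after boundary: 63.8890.
k=1: B_{2}/(2)! × [f^{(1)}(27) − f^{(1)}(3)] = 1/12 × (0.0370370 − 0.333333) = -0.0246914.
After k=1: 63.8643.
k=2: B_{4}/(4)! × [f^{(3)}(27) − f^{(3)}(3)] = −1/720 × (0.000101611 − 0.0740741) = 0.000102740.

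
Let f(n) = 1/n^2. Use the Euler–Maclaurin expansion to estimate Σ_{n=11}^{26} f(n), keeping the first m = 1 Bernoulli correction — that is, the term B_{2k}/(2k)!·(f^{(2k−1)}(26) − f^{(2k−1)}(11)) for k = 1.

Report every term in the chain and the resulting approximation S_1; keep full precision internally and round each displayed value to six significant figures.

S_1 ≈ 0.0574352

Integral: ∫_11^26 1/x^2 dx = 0.0524476.
Boundary: ½(f(11) + f(26)) = ½(0.00826446 + 0.00147929) = 0.00487188.
Running total after boundary: 0.0573194.
Order-1 term: 1/12 · (-0.000113792 − (-0.00150263)) = 0.000115737.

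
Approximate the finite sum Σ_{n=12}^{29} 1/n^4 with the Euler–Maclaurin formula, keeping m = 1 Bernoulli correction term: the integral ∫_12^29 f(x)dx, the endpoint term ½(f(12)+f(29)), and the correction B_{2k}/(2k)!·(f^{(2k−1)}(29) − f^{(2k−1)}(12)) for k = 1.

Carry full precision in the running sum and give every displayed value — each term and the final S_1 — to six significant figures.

Integral: ∫_12^29 1/x^4 dx = 0.000179234.
½[f(12) + f(29)] = ½[4.82253e-05 + 1.41387e-06] = 2.48196e-05.
So far: 0.000204053.
Correction k=1: B_{2}/2! · (f^{(1)}(29) − f^{(1)}(12)) = 1/12 · (-1.95016e-07 − (-1.60751e-05)) = 1.32334e-06.

S_1 ≈ 0.000205377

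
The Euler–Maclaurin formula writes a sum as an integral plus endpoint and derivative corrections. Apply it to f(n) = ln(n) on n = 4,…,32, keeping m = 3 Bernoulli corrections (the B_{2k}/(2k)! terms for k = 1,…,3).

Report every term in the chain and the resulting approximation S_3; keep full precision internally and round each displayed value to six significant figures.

Integral: ∫_4^32 ln(x) dx = 77.3584.
Endpoint term: (f(4) + f(32))/2 = (1.38629 + 3.46574)/2 = 2.42602.
Integral + boundary = 79.7844.
k=1: B_{2}/(2)! × [f^{(1)}(32) − f^{(1)}(4)] = 1/12 × (0.0312500 − 0.250000) = -0.0182292.
After k=1: 79.7662.
k=2: B_{4}/(4)! × [f^{(3)}(32) − f^{(3)}(4)] = −1/720 × (6.10352e-05 − 0.0312500) = 4.33180e-05.
After k=2: 79.7662.
k=3: B_{6}/(6)! × [f^{(5)}(32) − f^{(5)}(4)] = 1/30240 × (7.15256e-07 − 0.0234375) = -7.75026e-07.

S_3 ≈ 79.7662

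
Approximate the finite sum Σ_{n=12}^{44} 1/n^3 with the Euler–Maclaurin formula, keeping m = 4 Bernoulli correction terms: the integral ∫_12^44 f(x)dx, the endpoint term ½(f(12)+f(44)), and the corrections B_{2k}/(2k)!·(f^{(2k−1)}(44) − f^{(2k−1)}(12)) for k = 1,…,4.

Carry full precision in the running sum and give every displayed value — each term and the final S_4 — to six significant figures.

S_4 ≈ 0.00352114

Integral: ∫_12^44 1/x^3 dx = 0.00321396.
½[f(12) + f(44)] = ½[0.000578704 + 1.17393e-05] = 0.000295221.
Integral + boundary = 0.00350918.
Order-1 term: 1/12 · (-8.00406e-07 − (-0.000144676)) = 1.19896e-05.
After k=1: 0.00352117.
Order-2 term: −1/720 · (-8.26866e-09 − (-2.00939e-05)) = -2.78967e-08.
After k=2: 0.00352114.
Order-3 term: 1/30240 · (-1.79382e-10 − (-5.86071e-06)) = 1.93801e-10.
After k=3: 0.00352114.
Order-4 term: −1/1209600 · (-6.67124e-12 − (-2.93036e-06)) = -2.42258e-12.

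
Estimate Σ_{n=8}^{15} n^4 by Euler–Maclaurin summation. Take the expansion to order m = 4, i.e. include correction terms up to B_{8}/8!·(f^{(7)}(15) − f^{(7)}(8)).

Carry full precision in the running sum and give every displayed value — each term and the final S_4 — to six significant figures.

S_4 ≈ 173636

Integral: ∫_8^15 x^4 dx = 145321.
½[f(8) + f(15)] = ½[4096.00 + 50625.0] = 27360.5.
Integral + boundary = 172682.
Correction k=1: B_{2}/2! · (f^{(1)}(15) − f^{(1)}(8)) = 1/12 · (13500.0 − 2048.00) = 954.333.
After k=1: 173636.
Correction k=2: B_{4}/4! · (f^{(3)}(15) − f^{(3)}(8)) = −1/720 · (360.000 − 192.000) = -0.233333.
After k=2: 173636.
Correction k=3: B_{6}/6! · (f^{(5)}(15) − f^{(5)}(8)) = 1/30240 · (0.00000 − 0.00000) = 0.00000.
After k=3: 173636.
Correction k=4: B_{8}/8! · (f^{(7)}(15) − f^{(7)}(8)) = −1/1209600 · (0.00000 − 0.00000) = 0.00000.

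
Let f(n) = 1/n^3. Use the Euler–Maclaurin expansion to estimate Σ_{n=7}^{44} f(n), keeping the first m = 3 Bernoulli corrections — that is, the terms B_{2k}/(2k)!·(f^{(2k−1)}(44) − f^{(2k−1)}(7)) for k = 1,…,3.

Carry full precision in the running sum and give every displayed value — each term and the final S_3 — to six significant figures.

S_3 ≈ 0.0115128

The integral term ∫_7^44 1/x^3 dx = 0.00994582.
½[f(7) + f(44)] = ½[0.00291545 + 1.17393e-05] = 0.00146360.
Integral + boundary = 0.0114094.
k=1: B_{2}/(2)! × [f^{(1)}(44) − f^{(1)}(7)] = 1/12 × (-8.00406e-07 − (-0.00124948)) = 0.000104057.
Running total after k=1: 0.0115135.
k=2: B_{4}/(4)! × [f^{(3)}(44) − f^{(3)}(7)] = −1/720 × (-8.26866e-09 − (-0.000509992)) = -7.08310e-07.
Running total after k=2: 0.0115128.
k=3: B_{6}/(6)! × [f^{(5)}(44) − f^{(5)}(7)] = 1/30240 × (-1.79382e-10 − (-0.000437136)) = 1.44555e-08.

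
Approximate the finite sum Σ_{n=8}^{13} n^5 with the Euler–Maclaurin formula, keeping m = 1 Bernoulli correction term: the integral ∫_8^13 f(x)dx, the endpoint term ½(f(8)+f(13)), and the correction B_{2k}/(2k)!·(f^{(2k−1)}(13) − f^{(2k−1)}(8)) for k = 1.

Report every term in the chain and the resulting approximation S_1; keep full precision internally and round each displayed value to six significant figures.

Integral: ∫_8^13 x^5 dx = 760778.
½[f(8) + f(13)] = ½[32768.0 + 371293] = 202030.
Running total after boundary: 962808.
k=1: B_{2}/(2)! × [f^{(1)}(13) − f^{(1)}(8)] = 1/12 × (142805 − 20480.0) = 10193.8.

S_1 ≈ 973002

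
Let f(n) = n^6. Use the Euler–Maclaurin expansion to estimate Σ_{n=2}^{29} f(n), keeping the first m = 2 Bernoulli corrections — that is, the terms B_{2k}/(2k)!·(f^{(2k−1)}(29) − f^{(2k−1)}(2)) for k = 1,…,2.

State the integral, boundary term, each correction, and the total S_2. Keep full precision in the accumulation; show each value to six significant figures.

S_2 ≈ 2.77193e+09

The integral term ∫_2^29 x^6 dx = 2.46427e+09.
Endpoint term: (f(2) + f(29))/2 = (64.0000 + 5.94823e+08)/2 = 2.97412e+08.
Integral + boundary = 2.76168e+09.
Order-1 term: 1/12 · (1.23067e+08 − 192.000) = 1.02556e+07.
Running total after k=1: 2.77194e+09.
Order-2 term: −1/720 · (2.92668e+06 − 960.000) = -4063.50.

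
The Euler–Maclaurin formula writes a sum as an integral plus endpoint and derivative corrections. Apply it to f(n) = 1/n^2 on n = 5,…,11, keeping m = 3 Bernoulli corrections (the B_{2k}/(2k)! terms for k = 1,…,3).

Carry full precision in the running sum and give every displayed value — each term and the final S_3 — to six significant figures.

∫_5^11 1/x^2 dx evaluates to 0.109091.
Boundary: ½(f(5) + f(11)) = ½(0.0400000 + 0.00826446) = 0.0241322.
Integral + boundary = 0.133223.
Correction k=1: B_{2}/2! · (f^{(1)}(11) − f^{(1)}(5)) = 1/12 · (-0.00150263 − (-0.0160000)) = 0.00120811.
After k=1: 0.134431.
Correction k=2: B_{4}/4! · (f^{(3)}(11) − f^{(3)}(5)) = −1/720 · (-0.000149021 − (-0.00768000)) = -1.04597e-05.
After k=2: 0.134421.
Correction k=3: B_{6}/6! · (f^{(5)}(11) − f^{(5)}(5)) = 1/30240 · (-3.69474e-05 − (-0.00921600)) = 3.03540e-07.

S_3 ≈ 0.134421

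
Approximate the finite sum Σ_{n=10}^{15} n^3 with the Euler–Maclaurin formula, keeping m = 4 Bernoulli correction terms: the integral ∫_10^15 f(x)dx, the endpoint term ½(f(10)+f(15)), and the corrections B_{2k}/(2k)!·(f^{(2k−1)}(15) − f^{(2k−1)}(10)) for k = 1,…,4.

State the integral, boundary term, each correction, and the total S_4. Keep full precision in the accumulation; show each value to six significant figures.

∫_10^15 x^3 dx evaluates to 10156.2.
Endpoint term: (f(10) + f(15))/2 = (1000.00 + 3375.00)/2 = 2187.50.
So far: 12343.8.
Order-1 term: 1/12 · (675.000 − 300.000) = 31.2500.
After k=1: 12375.0.
Order-2 term: −1/720 · (6.00000 − 6.00000) = 0.00000.
After k=2: 12375.0.
Order-3 term: 1/30240 · (0.00000 − 0.00000) = 0.00000.
After k=3: 12375.0.
Order-4 term: −1/1209600 · (0.00000 − 0.00000) = 0.00000.

S_4 ≈ 12375.0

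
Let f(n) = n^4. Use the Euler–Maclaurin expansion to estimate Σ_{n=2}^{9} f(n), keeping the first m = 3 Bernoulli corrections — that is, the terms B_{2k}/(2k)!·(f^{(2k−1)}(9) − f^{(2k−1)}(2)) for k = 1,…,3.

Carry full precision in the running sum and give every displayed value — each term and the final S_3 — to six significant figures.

S_3 ≈ 15332.0

Integral: ∫_2^9 x^4 dx = 11803.4.
Endpoint term: (f(2) + f(9))/2 = (16.0000 + 6561.00)/2 = 3288.50.
Integral + boundary = 15091.9.
k=1: B_{2}/(2)! × [f^{(1)}(9) − f^{(1)}(2)] = 1/12 × (2916.00 − 32.0000) = 240.333.
Partial sum through k=1: 15332.2.
k=2: B_{4}/(4)! × [f^{(3)}(9) − f^{(3)}(2)] = −1/720 × (216.000 − 48.0000) = -0.233333.
Partial sum through k=2: 15332.0.
k=3: B_{6}/(6)! × [f^{(5)}(9) − f^{(5)}(2)] = 1/30240 × (0.00000 − 0.00000) = 0.00000.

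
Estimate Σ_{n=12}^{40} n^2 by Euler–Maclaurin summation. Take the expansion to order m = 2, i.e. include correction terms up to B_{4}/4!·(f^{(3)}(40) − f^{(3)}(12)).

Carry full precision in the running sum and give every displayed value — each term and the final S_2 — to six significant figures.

S_2 ≈ 21634.0

∫_12^40 x^2 dx evaluates to 20757.3.
Endpoint term: (f(12) + f(40))/2 = (144.000 + 1600.00)/2 = 872.000.
Running total after boundary: 21629.3.
Order-1 term: 1/12 · (80.0000 − 24.0000) = 4.66667.
After k=1: 21634.0.
Order-2 term: −1/720 · (0.00000 − 0.00000) = 0.00000.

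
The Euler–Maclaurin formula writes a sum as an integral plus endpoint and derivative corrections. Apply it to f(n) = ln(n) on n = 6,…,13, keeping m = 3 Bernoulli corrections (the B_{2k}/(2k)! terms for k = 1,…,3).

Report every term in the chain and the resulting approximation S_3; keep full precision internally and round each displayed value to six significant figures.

S_3 ≈ 17.7647

The integral term ∫_6^13 ln(x) dx = 15.5938.
Boundary: ½(f(6) + f(13)) = ½(1.79176 + 2.56495) = 2.17835.
Running total after boundary: 17.7721.
Order-1 term: 1/12 · (0.0769231 − 0.166667) = -0.00747863.
Partial sum through k=1: 17.7647.
Order-2 term: −1/720 · (0.000910332 − 0.00925926) = 1.15957e-05.
Partial sum through k=2: 17.7647.
Order-3 term: 1/30240 · (6.46390e-05 − 0.00308642) = -9.99266e-08.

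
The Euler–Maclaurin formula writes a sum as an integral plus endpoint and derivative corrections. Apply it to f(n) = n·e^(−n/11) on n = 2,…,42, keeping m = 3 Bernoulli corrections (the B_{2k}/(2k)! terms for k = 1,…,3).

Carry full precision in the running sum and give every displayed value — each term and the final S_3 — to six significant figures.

∫_2^42 x·e^(−x/11) dx evaluates to 106.419.
½[f(2) + f(42)] = ½[1.66751 + 0.922644] = 1.29507.
So far: 107.715.
Correction k=1: B_{2}/2! · (f^{(1)}(42) − f^{(1)}(2)) = 1/12 · (-0.0619090 − 0.682161) = -0.0620059.
Partial sum through k=1: 107.653.
Correction k=2: B_{4}/4! · (f^{(3)}(42) − f^{(3)}(2)) = −1/720 · (-0.000148542 − 0.0194187) = 2.71768e-05.
Partial sum through k=2: 107.653.
Correction k=3: B_{6}/6! · (f^{(5)}(42) − f^{(5)}(2)) = 1/30240 · (1.77323e-06 − 0.000274378) = -9.01472e-09.

S_3 ≈ 107.653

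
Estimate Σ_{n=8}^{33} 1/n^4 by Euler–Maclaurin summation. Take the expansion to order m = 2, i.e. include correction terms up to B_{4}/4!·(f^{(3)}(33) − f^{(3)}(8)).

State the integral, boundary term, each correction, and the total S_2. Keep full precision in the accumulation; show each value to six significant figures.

∫_8^33 1/x^4 dx evaluates to 0.000641766.
Boundary: ½(f(8) + f(33)) = ½(0.000244141 + 8.43226e-07) = 0.000122492.
Running total after boundary: 0.000764258.
Correction k=1: B_{2}/2! · (f^{(1)}(33) − f^{(1)}(8)) = 1/12 · (-1.02209e-07 − (-0.000122070)) = 1.01640e-05.
Running total after k=1: 0.000774422.
Correction k=2: B_{4}/4! · (f^{(3)}(33) − f^{(3)}(8)) = −1/720 · (-2.81568e-09 − (-5.72205e-05)) = -7.94689e-08.

S_2 ≈ 0.000774343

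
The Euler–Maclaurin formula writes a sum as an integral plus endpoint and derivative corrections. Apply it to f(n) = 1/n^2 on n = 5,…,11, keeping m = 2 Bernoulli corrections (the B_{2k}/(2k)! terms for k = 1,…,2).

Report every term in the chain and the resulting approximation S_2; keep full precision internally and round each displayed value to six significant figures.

S_2 ≈ 0.134421

∫_5^11 1/x^2 dx evaluates to 0.109091.
½[f(5) + f(11)] = ½[0.0400000 + 0.00826446] = 0.0241322.
Integral + boundary = 0.133223.
Correction k=1: B_{2}/2! · (f^{(1)}(11) − f^{(1)}(5)) = 1/12 · (-0.00150263 − (-0.0160000)) = 0.00120811.
After k=1: 0.134431.
Correction k=2: B_{4}/4! · (f^{(3)}(11) − f^{(3)}(5)) = −1/720 · (-0.000149021 − (-0.00768000)) = -1.04597e-05.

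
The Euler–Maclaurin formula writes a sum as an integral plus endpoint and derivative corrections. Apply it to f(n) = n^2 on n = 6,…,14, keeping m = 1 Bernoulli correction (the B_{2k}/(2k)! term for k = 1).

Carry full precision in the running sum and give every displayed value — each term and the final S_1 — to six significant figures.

∫_6^14 x^2 dx evaluates to 842.667.
½[f(6) + f(14)] = ½[36.0000 + 196.000] = 116.000.
So far: 958.667.
Correction k=1: B_{2}/2! · (f^{(1)}(14) − f^{(1)}(6)) = 1/12 · (28.0000 − 12.0000) = 1.33333.

S_1 ≈ 960.000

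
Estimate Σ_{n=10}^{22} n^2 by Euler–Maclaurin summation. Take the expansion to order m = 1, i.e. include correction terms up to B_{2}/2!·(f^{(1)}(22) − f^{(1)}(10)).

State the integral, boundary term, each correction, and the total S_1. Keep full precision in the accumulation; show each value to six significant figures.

Integral: ∫_10^22 x^2 dx = 3216.00.
Boundary: ½(f(10) + f(22)) = ½(100.000 + 484.000) = 292.000.
Running total after boundary: 3508.00.
Correction k=1: B_{2}/2! · (f^{(1)}(22) − f^{(1)}(10)) = 1/12 · (44.0000 − 20.0000) = 2.00000.

S_1 ≈ 3510.00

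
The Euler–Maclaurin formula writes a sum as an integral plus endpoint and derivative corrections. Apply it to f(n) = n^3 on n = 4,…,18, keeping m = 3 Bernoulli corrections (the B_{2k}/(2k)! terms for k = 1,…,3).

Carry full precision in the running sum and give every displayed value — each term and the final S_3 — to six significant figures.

S_3 ≈ 29205.0

∫_4^18 x^3 dx evaluates to 26180.0.
Boundary: ½(f(4) + f(18)) = ½(64.0000 + 5832.00) = 2948.00.
So far: 29128.0.
Correction k=1: B_{2}/2! · (f^{(1)}(18) − f^{(1)}(4)) = 1/12 · (972.000 − 48.0000) = 77.0000.
Partial sum through k=1: 29205.0.
Correction k=2: B_{4}/4! · (f^{(3)}(18) − f^{(3)}(4)) = −1/720 · (6.00000 − 6.00000) = 0.00000.
Partial sum through k=2: 29205.0.
Correction k=3: B_{6}/6! · (f^{(5)}(18) − f^{(5)}(4)) = 1/30240 · (0.00000 − 0.00000) = 0.00000.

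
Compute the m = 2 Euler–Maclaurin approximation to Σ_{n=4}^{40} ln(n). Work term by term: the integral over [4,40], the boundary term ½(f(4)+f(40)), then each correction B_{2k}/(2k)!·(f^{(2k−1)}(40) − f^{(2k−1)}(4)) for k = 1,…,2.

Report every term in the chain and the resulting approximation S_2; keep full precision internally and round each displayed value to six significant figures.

Integral: ∫_4^40 ln(x) dx = 106.010.
½[f(4) + f(40)] = ½[1.38629 + 3.68888] = 2.53759.
Integral + boundary = 108.548.
k=1: B_{2}/(2)! × [f^{(1)}(40) − f^{(1)}(4)] = 1/12 × (0.0250000 − 0.250000) = -0.0187500.
Running total after k=1: 108.529.
k=2: B_{4}/(4)! × [f^{(3)}(40) − f^{(3)}(4)] = −1/720 × (3.12500e-05 − 0.0312500) = 4.33594e-05.

S_2 ≈ 108.529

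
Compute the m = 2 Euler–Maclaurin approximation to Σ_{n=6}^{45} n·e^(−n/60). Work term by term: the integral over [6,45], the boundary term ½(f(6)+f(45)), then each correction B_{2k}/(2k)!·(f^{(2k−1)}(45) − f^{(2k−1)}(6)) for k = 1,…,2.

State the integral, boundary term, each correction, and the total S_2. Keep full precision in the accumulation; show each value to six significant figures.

The integral term ∫_6^45 x·e^(−x/60) dx = 607.247.
½[f(6) + f(45)] = ½[5.42902 + 21.2565] = 13.3428.
Integral + boundary = 620.590.
Correction k=1: B_{2}/2! · (f^{(1)}(45) − f^{(1)}(6)) = 1/12 · (0.118092 − 0.814354) = -0.0580218.
Running total after k=1: 620.532.
Correction k=2: B_{4}/4! · (f^{(3)}(45) − f^{(3)}(6)) = −1/720 · (0.000295229 − 0.000728897) = 6.02316e-07.

S_2 ≈ 620.532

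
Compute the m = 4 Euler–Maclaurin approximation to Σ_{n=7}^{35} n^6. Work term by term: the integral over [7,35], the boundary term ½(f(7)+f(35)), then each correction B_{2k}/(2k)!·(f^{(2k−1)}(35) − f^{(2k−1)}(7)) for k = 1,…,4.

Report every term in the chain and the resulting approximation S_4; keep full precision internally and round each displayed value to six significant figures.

S_4 ≈ 1.01366e+10

The integral term ∫_7^35 x^6 dx = 9.19121e+09.
½[f(7) + f(35)] = ½[117649 + 1.83827e+09] = 9.19192e+08.
So far: 1.01104e+10.
k=1: B_{2}/(2)! × [f^{(1)}(35) − f^{(1)}(7)] = 1/12 × (3.15131e+08 − 100842) = 2.62525e+07.
Running total after k=1: 1.01367e+10.
k=2: B_{4}/(4)! × [f^{(3)}(35) − f^{(3)}(7)] = −1/720 × (5.14500e+06 − 41160.0) = -7088.67.
Running total after k=2: 1.01366e+10.
k=3: B_{6}/(6)! × [f^{(5)}(35) − f^{(5)}(7)] = 1/30240 × (25200.0 − 5040.00) = 0.666667.
Running total after k=3: 1.01366e+10.
k=4: B_{8}/(8)! × [f^{(7)}(35) − f^{(7)}(7)] = −1/1209600 × (0.00000 − 0.00000) = 0.00000.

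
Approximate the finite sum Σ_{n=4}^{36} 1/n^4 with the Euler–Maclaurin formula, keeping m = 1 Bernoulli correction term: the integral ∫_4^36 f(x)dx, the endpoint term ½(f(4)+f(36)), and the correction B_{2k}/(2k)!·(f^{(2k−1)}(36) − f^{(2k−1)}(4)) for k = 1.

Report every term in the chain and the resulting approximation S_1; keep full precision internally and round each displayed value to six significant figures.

S_1 ≈ 0.00748013

Integral: ∫_4^36 1/x^4 dx = 0.00520119.
½[f(4) + f(36)] = ½[0.00390625 + 5.95374e-07] = 0.00195342.
So far: 0.00715461.
Correction k=1: B_{2}/2! · (f^{(1)}(36) − f^{(1)}(4)) = 1/12 · (-6.61527e-08 − (-0.00390625)) = 0.000325515.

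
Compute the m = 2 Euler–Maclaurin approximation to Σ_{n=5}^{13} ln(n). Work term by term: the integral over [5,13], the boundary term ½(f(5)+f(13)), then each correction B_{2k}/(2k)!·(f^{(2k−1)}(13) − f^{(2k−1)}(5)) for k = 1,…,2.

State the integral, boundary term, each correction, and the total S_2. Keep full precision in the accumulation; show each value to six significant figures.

Integral: ∫_5^13 ln(x) dx = 17.2972.
½[f(5) + f(13)] = ½[1.60944 + 2.56495] = 2.08719.
Integral + boundary = 19.3843.
Correction k=1: B_{2}/2! · (f^{(1)}(13) − f^{(1)}(5)) = 1/12 · (0.0769231 − 0.200000) = -0.0102564.
Running total after k=1: 19.3741.
Correction k=2: B_{4}/4! · (f^{(3)}(13) − f^{(3)}(5)) = −1/720 · (0.000910332 − 0.0160000) = 2.09579e-05.

S_2 ≈ 19.3741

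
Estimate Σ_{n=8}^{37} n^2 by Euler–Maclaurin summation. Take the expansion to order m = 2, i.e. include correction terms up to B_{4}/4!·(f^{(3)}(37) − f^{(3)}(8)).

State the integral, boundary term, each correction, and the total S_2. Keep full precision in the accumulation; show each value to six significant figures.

∫_8^37 x^2 dx evaluates to 16713.7.
½[f(8) + f(37)] = ½[64.0000 + 1369.00] = 716.500.
Running total after boundary: 17430.2.
Order-1 term: 1/12 · (74.0000 − 16.0000) = 4.83333.
Partial sum through k=1: 17435.0.
Order-2 term: −1/720 · (0.00000 − 0.00000) = 0.00000.

S_2 ≈ 17435.0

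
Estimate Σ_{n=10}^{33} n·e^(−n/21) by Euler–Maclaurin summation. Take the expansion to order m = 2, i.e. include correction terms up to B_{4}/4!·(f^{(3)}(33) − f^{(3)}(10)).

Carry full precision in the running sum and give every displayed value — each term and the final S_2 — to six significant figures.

∫_10^33 x·e^(−x/21) dx evaluates to 168.779.
Endpoint term: (f(10) + f(33))/2 = (6.21145 + 6.85569)/2 = 6.53357.
Integral + boundary = 175.313.
Order-1 term: 1/12 · (-0.118713 − 0.325362) = -0.0370062.
Partial sum through k=1: 175.276.
Order-2 term: −1/720 · (0.000672978 − 0.00355477) = 4.00248e-06.

S_2 ≈ 175.276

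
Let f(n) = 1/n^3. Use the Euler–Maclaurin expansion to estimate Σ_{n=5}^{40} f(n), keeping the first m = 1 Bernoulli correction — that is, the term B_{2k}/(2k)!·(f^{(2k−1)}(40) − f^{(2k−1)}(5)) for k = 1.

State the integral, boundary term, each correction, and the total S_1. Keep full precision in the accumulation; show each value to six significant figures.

∫_5^40 1/x^3 dx evaluates to 0.0196875.
Endpoint term: (f(5) + f(40))/2 = (0.00800000 + 1.56250e-05)/2 = 0.00400781.
Running total after boundary: 0.0236953.
k=1: B_{2}/(2)! × [f^{(1)}(40) − f^{(1)}(5)] = 1/12 × (-1.17187e-06 − (-0.00480000)) = 0.000399902.

S_1 ≈ 0.0240952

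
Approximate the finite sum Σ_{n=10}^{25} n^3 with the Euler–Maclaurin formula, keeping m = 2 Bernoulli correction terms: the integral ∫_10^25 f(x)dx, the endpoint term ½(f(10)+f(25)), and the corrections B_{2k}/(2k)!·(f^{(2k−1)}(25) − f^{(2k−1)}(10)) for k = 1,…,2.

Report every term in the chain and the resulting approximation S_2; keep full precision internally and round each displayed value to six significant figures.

S_2 ≈ 103600

Integral: ∫_10^25 x^3 dx = 95156.2.
Boundary: ½(f(10) + f(25)) = ½(1000.00 + 15625.0) = 8312.50.
Integral + boundary = 103469.
Order-1 term: 1/12 · (1875.00 − 300.000) = 131.250.
Running total after k=1: 103600.
Order-2 term: −1/720 · (6.00000 − 6.00000) = 0.00000.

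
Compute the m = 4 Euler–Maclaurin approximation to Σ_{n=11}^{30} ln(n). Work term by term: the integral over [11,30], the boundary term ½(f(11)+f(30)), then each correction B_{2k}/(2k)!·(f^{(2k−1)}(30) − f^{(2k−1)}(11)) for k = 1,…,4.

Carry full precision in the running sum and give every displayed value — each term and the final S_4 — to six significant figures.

S_4 ≈ 59.5538

∫_11^30 ln(x) dx evaluates to 56.6591.
Endpoint term: (f(11) + f(30))/2 = (2.39790 + 3.40120)/2 = 2.89955.
Integral + boundary = 59.5586.
Order-1 term: 1/12 · (0.0333333 − 0.0909091) = -0.00479798.
Partial sum through k=1: 59.5538.
Order-2 term: −1/720 · (7.40741e-05 − 0.00150263) = 1.98410e-06.
Partial sum through k=2: 59.5538.
Order-3 term: 1/30240 · (9.87654e-07 − 0.000149021) = -4.89529e-09.
Partial sum through k=3: 59.5538.
Order-4 term: −1/1209600 · (3.29218e-08 − 3.69474e-05) = 3.05179e-11.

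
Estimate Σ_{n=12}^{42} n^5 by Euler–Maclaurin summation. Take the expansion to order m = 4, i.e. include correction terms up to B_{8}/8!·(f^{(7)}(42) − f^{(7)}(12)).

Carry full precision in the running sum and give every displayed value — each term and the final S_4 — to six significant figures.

S_4 ≈ 9.81099e+08

∫_12^42 x^5 dx evaluates to 9.14341e+08.
Boundary: ½(f(12) + f(42)) = ½(248832 + 1.30691e+08) = 6.54700e+07.
Integral + boundary = 9.79811e+08.
k=1: B_{2}/(2)! × [f^{(1)}(42) − f^{(1)}(12)] = 1/12 × (1.55585e+07 − 103680) = 1.28790e+06.
After k=1: 9.81099e+08.
k=2: B_{4}/(4)! × [f^{(3)}(42) − f^{(3)}(12)] = −1/720 × (105840 − 8640.00) = -135.000.
After k=2: 9.81099e+08.
k=3: B_{6}/(6)! × [f^{(5)}(42) − f^{(5)}(12)] = 1/30240 × (120.000 − 120.000) = 0.00000.
After k=3: 9.81099e+08.
k=4: B_{8}/(8)! × [f^{(7)}(42) − f^{(7)}(12)] = −1/1209600 × (0.00000 − 0.00000) = 0.00000.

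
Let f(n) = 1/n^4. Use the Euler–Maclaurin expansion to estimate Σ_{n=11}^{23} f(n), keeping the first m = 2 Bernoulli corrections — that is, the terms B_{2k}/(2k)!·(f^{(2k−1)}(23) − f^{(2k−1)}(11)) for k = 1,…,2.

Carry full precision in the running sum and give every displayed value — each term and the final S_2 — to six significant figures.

S_2 ≈ 0.000260989

The integral term ∫_11^23 1/x^4 dx = 0.000223042.
½[f(11) + f(23)] = ½[6.83013e-05 + 3.57346e-06] = 3.59374e-05.
Integral + boundary = 0.000258979.
Order-1 term: 1/12 · (-6.21471e-07 − (-2.48369e-05)) = 2.01795e-06.
After k=1: 0.000260997.
Order-2 term: −1/720 · (-3.52441e-08 − (-6.15790e-06)) = -8.50369e-09.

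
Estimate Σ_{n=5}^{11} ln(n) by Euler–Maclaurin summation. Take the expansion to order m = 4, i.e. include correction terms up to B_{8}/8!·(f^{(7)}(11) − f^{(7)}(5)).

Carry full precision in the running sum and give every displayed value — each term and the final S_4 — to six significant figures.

S_4 ≈ 14.3243

The integral term ∫_5^11 ln(x) dx = 12.3297.
½[f(5) + f(11)] = ½[1.60944 + 2.39790] = 2.00367.
Integral + boundary = 14.3333.
Order-1 term: 1/12 · (0.0909091 − 0.200000) = -0.00909091.
Running total after k=1: 14.3242.
Order-2 term: −1/720 · (0.00150263 − 0.0160000) = 2.01352e-05.
Running total after k=2: 14.3243.
Order-3 term: 1/30240 · (0.000149021 − 0.00768000) = -2.49040e-07.
Running total after k=3: 14.3243.
Order-4 term: −1/1209600 · (3.69474e-05 − 0.00921600) = 7.58850e-09.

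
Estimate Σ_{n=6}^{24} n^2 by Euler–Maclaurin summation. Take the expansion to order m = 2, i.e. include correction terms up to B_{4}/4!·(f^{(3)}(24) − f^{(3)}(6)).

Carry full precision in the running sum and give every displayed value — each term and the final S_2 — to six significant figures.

The integral term ∫_6^24 x^2 dx = 4536.00.
Boundary: ½(f(6) + f(24)) = ½(36.0000 + 576.000) = 306.000.
Running total after boundary: 4842.00.
k=1: B_{2}/(2)! × [f^{(1)}(24) − f^{(1)}(6)] = 1/12 × (48.0000 − 12.0000) = 3.00000.
Partial sum through k=1: 4845.00.
k=2: B_{4}/(4)! × [f^{(3)}(24) − f^{(3)}(6)] = −1/720 × (0.00000 − 0.00000) = 0.00000.

S_2 ≈ 4845.00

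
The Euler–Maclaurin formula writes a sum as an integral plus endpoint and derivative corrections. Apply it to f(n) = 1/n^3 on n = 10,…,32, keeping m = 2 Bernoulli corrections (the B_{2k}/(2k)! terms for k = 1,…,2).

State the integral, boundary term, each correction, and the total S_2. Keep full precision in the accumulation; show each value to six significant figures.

S_2 ≈ 0.00505166

The integral term ∫_10^32 1/x^3 dx = 0.00451172.
Boundary: ½(f(10) + f(32)) = ½(0.00100000 + 3.05176e-05) = 0.000515259.
Integral + boundary = 0.00502698.
Correction k=1: B_{2}/2! · (f^{(1)}(32) − f^{(1)}(10)) = 1/12 · (-2.86102e-06 − (-0.000300000)) = 2.47616e-05.
After k=1: 0.00505174.
Correction k=2: B_{4}/4! · (f^{(3)}(32) − f^{(3)}(10)) = −1/720 · (-5.58794e-08 − (-6.00000e-05)) = -8.32557e-08.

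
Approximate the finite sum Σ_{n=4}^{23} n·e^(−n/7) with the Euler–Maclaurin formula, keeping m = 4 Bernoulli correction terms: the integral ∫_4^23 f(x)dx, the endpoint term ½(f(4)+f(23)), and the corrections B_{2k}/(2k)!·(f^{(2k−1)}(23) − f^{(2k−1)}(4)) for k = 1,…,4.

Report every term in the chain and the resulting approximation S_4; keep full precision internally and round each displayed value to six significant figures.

The integral term ∫_4^23 x·e^(−x/7) dx = 35.6264.
½[f(4) + f(23)] = ½[2.25887 + 0.860519] = 1.55970.
So far: 37.1861.
Correction k=1: B_{2}/2! · (f^{(1)}(23) − f^{(1)}(4)) = 1/12 · (-0.0855174 − 0.242022) = -0.0272950.
After k=1: 37.1588.
Correction k=2: B_{4}/4! · (f^{(3)}(23) − f^{(3)}(4)) = −1/720 · (-0.000218157 − 0.0279889) = 3.91765e-05.
After k=2: 37.1588.
Correction k=3: B_{6}/6! · (f^{(5)}(23) − f^{(5)}(4)) = 1/30240 · (2.67130e-05 − 0.00104161) = -3.35613e-08.
After k=3: 37.1588.
Correction k=4: B_{8}/8! · (f^{(7)}(23) − f^{(7)}(4)) = −1/1209600 · (1.18119e-06 − 3.08573e-05) = 2.45338e-11.

S_4 ≈ 37.1588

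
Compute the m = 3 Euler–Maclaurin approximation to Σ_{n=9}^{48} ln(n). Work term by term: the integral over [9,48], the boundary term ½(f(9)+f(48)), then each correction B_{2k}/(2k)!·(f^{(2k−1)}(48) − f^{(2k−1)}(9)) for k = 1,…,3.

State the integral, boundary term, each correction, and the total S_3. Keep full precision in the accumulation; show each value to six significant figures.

∫_9^48 ln(x) dx evaluates to 127.043.
½[f(9) + f(48)] = ½[2.19722 + 3.87120] = 3.03421.
Running total after boundary: 130.077.
k=1: B_{2}/(2)! × [f^{(1)}(48) − f^{(1)}(9)] = 1/12 × (0.0208333 − 0.111111) = -0.00752315.
Running total after k=1: 130.069.
k=2: B_{4}/(4)! × [f^{(3)}(48) − f^{(3)}(9)] = −1/720 × (1.80845e-05 − 0.00274348) = 3.78528e-06.
Running total after k=2: 130.069.
k=3: B_{6}/(6)! × [f^{(5)}(48) − f^{(5)}(9)] = 1/30240 × (9.41901e-08 − 0.000406442) = -1.34374e-08.

S_3 ≈ 130.069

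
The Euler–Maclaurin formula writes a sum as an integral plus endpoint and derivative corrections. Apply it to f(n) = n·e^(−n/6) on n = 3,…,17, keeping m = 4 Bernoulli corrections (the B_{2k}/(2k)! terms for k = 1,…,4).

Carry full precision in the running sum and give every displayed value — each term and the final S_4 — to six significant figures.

S_4 ≈ 26.0115

Integral: ∫_3^17 x·e^(−x/6) dx = 24.6360.
Boundary: ½(f(3) + f(17)) = ½(1.81959 + 0.999880) = 1.40974.
So far: 26.0457.
k=1: B_{2}/(2)! × [f^{(1)}(17) − f^{(1)}(3)] = 1/12 × (-0.107830 − 0.303265) = -0.0342580.
Partial sum through k=1: 26.0115.
k=2: B_{4}/(4)! × [f^{(3)}(17) − f^{(3)}(3)] = −1/720 × (0.000272298 − 0.0421202) = 5.81221e-05.
Partial sum through k=2: 26.0115.
k=3: B_{6}/(6)! × [f^{(5)}(17) − f^{(5)}(3)] = 1/30240 × (9.83300e-05 − 0.00210601) = -6.63915e-08.
Partial sum through k=3: 26.0115.
k=4: B_{8}/(8)! × [f^{(7)}(17) − f^{(7)}(3)] = −1/1209600 × (5.25267e-06 − 8.45004e-05) = 6.55156e-11.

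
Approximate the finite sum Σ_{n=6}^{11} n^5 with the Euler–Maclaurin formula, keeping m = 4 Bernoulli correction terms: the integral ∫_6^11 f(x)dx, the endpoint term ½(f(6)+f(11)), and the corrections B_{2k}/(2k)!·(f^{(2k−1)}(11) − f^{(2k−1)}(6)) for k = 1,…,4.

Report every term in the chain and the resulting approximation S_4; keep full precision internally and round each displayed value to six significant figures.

Integral: ∫_6^11 x^5 dx = 287484.
½[f(6) + f(11)] = ½[7776.00 + 161051] = 84413.5.
So far: 371898.
Correction k=1: B_{2}/2! · (f^{(1)}(11) − f^{(1)}(6)) = 1/12 · (73205.0 − 6480.00) = 5560.42.
After k=1: 377458.
Correction k=2: B_{4}/4! · (f^{(3)}(11) − f^{(3)}(6)) = −1/720 · (7260.00 − 2160.00) = -7.08333.
After k=2: 377451.
Correction k=3: B_{6}/6! · (f^{(5)}(11) − f^{(5)}(6)) = 1/30240 · (120.000 − 120.000) = 0.00000.
After k=3: 377451.
Correction k=4: B_{8}/8! · (f^{(7)}(11) − f^{(7)}(6)) = −1/1209600 · (0.00000 − 0.00000) = 0.00000.

S_4 ≈ 377451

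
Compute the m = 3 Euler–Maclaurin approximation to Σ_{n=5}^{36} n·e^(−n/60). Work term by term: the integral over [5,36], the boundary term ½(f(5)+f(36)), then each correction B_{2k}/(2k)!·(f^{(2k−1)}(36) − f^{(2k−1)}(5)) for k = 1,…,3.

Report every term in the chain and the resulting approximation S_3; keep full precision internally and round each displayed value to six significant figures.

S_3 ≈ 439.145

The integral term ∫_5^36 x·e^(−x/60) dx = 427.018.
½[f(5) + f(36)] = ½[4.60022 + 19.7572] = 12.1787.
Running total after boundary: 439.197.
Order-1 term: 1/12 · (0.219525 − 0.843374) = -0.0519874.
Partial sum through k=1: 439.145.
Order-2 term: −1/720 · (0.000365874 − 0.000745406) = 5.27128e-07.
Partial sum through k=2: 439.145.
Order-3 term: 1/30240 · (1.86325e-07 − 3.49039e-07) = -5.38077e-12.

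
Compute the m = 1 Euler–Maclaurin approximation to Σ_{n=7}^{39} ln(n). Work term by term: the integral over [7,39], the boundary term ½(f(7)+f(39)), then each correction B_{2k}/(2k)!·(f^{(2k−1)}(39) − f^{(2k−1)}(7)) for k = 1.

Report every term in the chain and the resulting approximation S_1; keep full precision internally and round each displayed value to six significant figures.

S_1 ≈ 100.053

∫_7^39 ln(x) dx evaluates to 97.2575.
Boundary: ½(f(7) + f(39)) = ½(1.94591 + 3.66356) = 2.80474.
So far: 100.062.
Correction k=1: B_{2}/2! · (f^{(1)}(39) − f^{(1)}(7)) = 1/12 · (0.0256410 − 0.142857) = -0.00976801.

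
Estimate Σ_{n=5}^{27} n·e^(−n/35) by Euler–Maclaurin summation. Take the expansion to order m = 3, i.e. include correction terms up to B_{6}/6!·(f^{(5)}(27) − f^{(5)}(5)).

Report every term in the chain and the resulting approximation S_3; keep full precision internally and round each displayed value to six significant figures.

S_3 ≈ 218.681

The integral term ∫_5^27 x·e^(−x/35) dx = 210.325.
Endpoint term: (f(5) + f(27))/2 = (4.33439 + 12.4835)/2 = 8.40895.
Running total after boundary: 218.734.
Correction k=1: B_{2}/2! · (f^{(1)}(27) − f^{(1)}(5)) = 1/12 · (0.105680 − 0.743038) = -0.0531131.
After k=1: 218.681.
Correction k=2: B_{4}/4! · (f^{(3)}(27) − f^{(3)}(5)) = −1/720 · (0.000841130 − 0.00202187) = 1.63992e-06.
After k=2: 218.681.
Correction k=3: B_{6}/6! · (f^{(5)}(27) − f^{(5)}(5)) = 1/30240 · (1.30285e-06 − 2.80586e-06) = -4.97029e-11.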